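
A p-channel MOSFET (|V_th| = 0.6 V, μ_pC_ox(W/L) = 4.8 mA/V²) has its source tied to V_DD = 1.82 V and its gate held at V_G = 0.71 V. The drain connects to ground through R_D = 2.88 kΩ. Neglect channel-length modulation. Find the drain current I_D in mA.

V_SG = V_DD − V_G = 1.82 − 0.71 = 1.11 V, so V_ov = 1.11 − 0.6 = 0.51 V.
Assume saturation: I_D = ½ k_p V_ov² = 0.5 × 4.8 × 0.51² = 0.624 mA, giving V_SD = V_DD − I_D R_D = 1.82 − 0.624 × 2.88 = 0.0222 V.
But 0.0222 V < V_ov = 0.51 V, so the device is actually in triode.
In triode I_D = k_p[V_ov V_SD − ½ V_SD²] and I_D = (V_DD − V_SD)/R_D. Equating: 6.91 V_SD² − 8.05 V_SD + 1.82 = 0, giving V_SD = 0.307 V (the root below V_ov).
I_D = (1.82 − 0.307) / 2.88 = 0.525 mA.

I_D = 0.525 mA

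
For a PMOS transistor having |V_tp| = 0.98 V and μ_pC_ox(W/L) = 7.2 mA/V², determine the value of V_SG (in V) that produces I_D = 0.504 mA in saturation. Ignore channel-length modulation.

V_SG = 1.35 V

In saturation I_D = ½ k_p (V_SG − |V_tp|)², so V_SG − |V_tp| = √(2 I_D / k_p) = √(2 × 0.504 / 7.2) = 0.374 V.
V_SG = 0.98 + 0.374 = 1.35 V.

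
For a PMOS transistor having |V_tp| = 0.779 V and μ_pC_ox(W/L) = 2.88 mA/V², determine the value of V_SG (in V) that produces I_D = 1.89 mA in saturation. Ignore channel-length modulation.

In saturation I_D = ½ k_p (V_SG − |V_tp|)², so V_SG − |V_tp| = √(2 I_D / k_p) = √(2 × 1.89 / 2.88) = 1.15 V.
V_SG = 0.779 + 1.15 = 1.92 V.

V_SG = 1.92 V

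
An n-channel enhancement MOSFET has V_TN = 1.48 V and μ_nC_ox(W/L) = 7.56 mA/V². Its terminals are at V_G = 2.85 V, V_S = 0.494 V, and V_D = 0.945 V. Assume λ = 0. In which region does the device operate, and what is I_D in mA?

V_GS = V_G − V_S = 2.85 − 0.494 = 2.36 V; V_DS = V_D − V_S = 0.945 − 0.494 = 0.451 V.
V_ov = V_GS − V_TN = 2.36 − 1.48 = 0.876 V.
Since V_DS = 0.451 V < V_ov = 0.876 V, the device is in the triode region.
I_D = k_n [V_ov · V_DS − ½ V_DS²] = 7.56 × [0.876 × 0.451 − 0.5 × 0.451²] = 2.22 mA.

Triode; I_D = 2.22 mA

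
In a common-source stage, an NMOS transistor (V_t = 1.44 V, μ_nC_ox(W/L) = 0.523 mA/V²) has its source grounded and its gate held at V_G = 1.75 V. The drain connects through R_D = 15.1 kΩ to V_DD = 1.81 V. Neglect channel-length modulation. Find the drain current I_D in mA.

I_D = 0.0251 mA

V_GS = V_G = 1.75 V, so V_ov = 1.75 − 1.44 = 0.31 V.
Assume saturation: I_D = ½ k_n V_ov² = 0.5 × 0.523 × 0.31² = 0.0251 mA, giving V_DS = V_DD − I_D R_D = 1.81 − 0.0251 × 15.1 = 1.43 V.
V_DS = 1.43 V ≥ V_ov = 0.31 V, confirming saturation.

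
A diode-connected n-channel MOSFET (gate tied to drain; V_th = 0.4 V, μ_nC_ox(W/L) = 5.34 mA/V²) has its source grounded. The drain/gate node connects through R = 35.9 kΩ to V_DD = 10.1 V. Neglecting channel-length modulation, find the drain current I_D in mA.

With gate tied to drain, V_GS = V_DS ≥ V_GS − V_th, so the device is in saturation.
KCL at the drain: ½ k_n (V_GS − V_th)² = (V_DD − V_GS)/R.
Let x = V_GS − 0.4. Then 95.9 x² + x − 9.7 = 0, giving x = 0.313 V (positive root), so V_GS = 0.713 V.
I_D = (V_DD − V_GS)/R = (10.1 − 0.713) / 35.9 = 0.261 mA.

I_D = 0.261 mA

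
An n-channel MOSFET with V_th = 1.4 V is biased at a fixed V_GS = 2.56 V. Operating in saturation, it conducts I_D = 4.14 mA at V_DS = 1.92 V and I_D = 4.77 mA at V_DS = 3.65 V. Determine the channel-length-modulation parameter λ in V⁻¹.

λ = 0.106 V⁻¹

With V_GS fixed, I_D ∝ (1 + λ V_DS) in saturation, so I_D2/I_D1 = (1 + λ V_DS2)/(1 + λ V_DS1).
4.77/4.14 = 1.152 = (1 + 3.65 λ)/(1 + 1.92 λ).
Solving: λ (I_D1 V_DS2 − I_D2 V_DS1) = I_D2 − I_D1, so λ = (4.77 − 4.14) / (4.14 × 3.65 − 4.77 × 1.92) = 0.63 / 5.95 = 0.106 V⁻¹.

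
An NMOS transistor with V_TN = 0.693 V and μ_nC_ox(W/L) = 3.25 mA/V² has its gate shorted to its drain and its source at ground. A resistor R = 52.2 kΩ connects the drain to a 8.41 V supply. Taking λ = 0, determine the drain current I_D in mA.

With gate tied to drain, V_GS = V_DS ≥ V_GS − V_TN, so the device is in saturation.
KCL at the drain: ½ k_n (V_GS − V_TN)² = (V_DD − V_GS)/R.
Let x = V_GS − 0.693. Then 84.8 x² + x − 7.717 = 0, giving x = 0.296 V (positive root), so V_GS = 0.989 V.
I_D = (V_DD − V_GS)/R = (8.41 − 0.989) / 52.2 = 0.142 mA.

I_D = 0.142 mA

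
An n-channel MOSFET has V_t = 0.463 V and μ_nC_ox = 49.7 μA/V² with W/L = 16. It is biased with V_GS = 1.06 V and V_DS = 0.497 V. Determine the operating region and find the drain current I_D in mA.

Triode; I_D = 0.138 mA

k_n = μ_nC_ox · (W/L) = 0.7952 mA/V².
V_ov = V_GS − V_t = 1.06 − 0.463 = 0.597 V.
Since V_DS = 0.497 V < V_ov = 0.597 V, the device is in the triode region.
I_D = k_n [V_ov · V_DS − ½ V_DS²] = 0.7952 × [0.597 × 0.497 − 0.5 × 0.497²] = 0.138 mA.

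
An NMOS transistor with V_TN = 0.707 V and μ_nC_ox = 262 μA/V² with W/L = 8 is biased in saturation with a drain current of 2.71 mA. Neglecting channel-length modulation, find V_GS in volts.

V_GS = 2.32 V

k_n = μ_nC_ox · (W/L) = 2.096 mA/V².
In saturation I_D = ½ k_n (V_GS − V_TN)², so V_GS − V_TN = √(2 I_D / k_n) = √(2 × 2.71 / 2.096) = 1.61 V.
V_GS = 0.707 + 1.61 = 2.32 V.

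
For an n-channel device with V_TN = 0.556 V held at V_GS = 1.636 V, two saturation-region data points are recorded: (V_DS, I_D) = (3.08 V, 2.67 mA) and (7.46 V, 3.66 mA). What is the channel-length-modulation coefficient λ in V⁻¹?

With V_GS fixed, I_D ∝ (1 + λ V_DS) in saturation, so I_D2/I_D1 = (1 + λ V_DS2)/(1 + λ V_DS1).
3.66/2.67 = 1.371 = (1 + 7.46 λ)/(1 + 3.08 λ).
Solving: λ (I_D1 V_DS2 − I_D2 V_DS1) = I_D2 − I_D1, so λ = (3.66 − 2.67) / (2.67 × 7.46 − 3.66 × 3.08) = 0.99 / 8.65 = 0.115 V⁻¹.

λ = 0.115 V⁻¹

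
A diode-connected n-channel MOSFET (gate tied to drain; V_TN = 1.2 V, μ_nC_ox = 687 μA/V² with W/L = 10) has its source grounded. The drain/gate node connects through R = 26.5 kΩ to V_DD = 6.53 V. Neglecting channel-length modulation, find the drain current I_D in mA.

I_D = 0.192 mA

With gate tied to drain, V_GS = V_DS ≥ V_GS − V_TN, so the device is in saturation.
k_n = μ_nC_ox · (W/L) = 6.87 mA/V².
KCL at the drain: ½ k_n (V_GS − V_TN)² = (V_DD − V_GS)/R.
Let x = V_GS − 1.2. Then 91 x² + x − 5.33 = 0, giving x = 0.237 V (positive root), so V_GS = 1.44 V.
I_D = (V_DD − V_GS)/R = (6.53 − 1.44) / 26.5 = 0.192 mA.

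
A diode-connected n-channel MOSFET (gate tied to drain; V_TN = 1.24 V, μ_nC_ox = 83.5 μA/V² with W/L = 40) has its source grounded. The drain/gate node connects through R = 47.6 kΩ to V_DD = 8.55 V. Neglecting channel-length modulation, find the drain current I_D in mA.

I_D = 0.147 mA

With gate tied to drain, V_GS = V_DS ≥ V_GS − V_TN, so the device is in saturation.
k_n = μ_nC_ox · (W/L) = 3.34 mA/V².
KCL at the drain: ½ k_n (V_GS − V_TN)² = (V_DD − V_GS)/R.
Let x = V_GS − 1.24. Then 79.5 x² + x − 7.31 = 0, giving x = 0.297 V (positive root), so V_GS = 1.54 V.
I_D = (V_DD − V_GS)/R = (8.55 − 1.54) / 47.6 = 0.147 mA.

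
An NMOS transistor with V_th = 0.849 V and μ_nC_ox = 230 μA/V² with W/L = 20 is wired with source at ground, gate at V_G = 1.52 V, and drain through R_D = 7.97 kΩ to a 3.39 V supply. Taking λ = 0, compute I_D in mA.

I_D = 0.407 mA

V_GS = V_G = 1.52 V, so V_ov = 1.52 − 0.849 = 0.671 V.
k_n = μ_nC_ox · (W/L) = 4.6 mA/V².
Assume saturation: I_D = ½ k_n V_ov² = 0.5 × 4.6 × 0.671² = 1.04 mA, giving V_DS = V_DD − I_D R_D = 3.39 − 1.04 × 7.97 = -4.86 V.
But -4.86 V < V_ov = 0.671 V, so the device is actually in triode.
In triode I_D = k_n[V_ov V_DS − ½ V_DS²] and I_D = (V_DD − V_DS)/R_D. Equating: 18.3 V_DS² − 25.6 V_DS + 3.39 = 0, giving V_DS = 0.148 V (the root below V_ov).
I_D = (3.39 − 0.148) / 7.97 = 0.407 mA.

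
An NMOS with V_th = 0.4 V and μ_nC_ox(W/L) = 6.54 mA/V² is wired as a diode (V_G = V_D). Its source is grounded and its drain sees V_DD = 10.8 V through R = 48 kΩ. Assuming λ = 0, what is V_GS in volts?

V_GS = 0.654 V

With gate tied to drain, V_GS = V_DS ≥ V_GS − V_th, so the device is in saturation.
KCL at the drain: ½ k_n (V_GS − V_th)² = (V_DD − V_GS)/R.
Let x = V_GS − 0.4. Then 157 x² + x − 10.4 = 0, giving x = 0.254 V (positive root), so V_GS = 0.654 V.
I_D = (V_DD − V_GS)/R = (10.8 − 0.654) / 48 = 0.211 mA.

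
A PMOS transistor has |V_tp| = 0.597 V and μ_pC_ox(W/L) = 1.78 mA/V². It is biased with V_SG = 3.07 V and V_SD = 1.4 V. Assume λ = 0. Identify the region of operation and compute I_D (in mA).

Triode; I_D = 4.42 mA

V_ov = V_SG − |V_tp| = 3.07 − 0.597 = 2.47 V.
Since V_SD = 1.4 V < V_ov = 2.47 V, the device is in the triode region.
I_D = k_p [V_ov · V_SD − ½ V_SD²] = 1.78 × [2.47 × 1.4 − 0.5 × 1.4²] = 4.42 mA.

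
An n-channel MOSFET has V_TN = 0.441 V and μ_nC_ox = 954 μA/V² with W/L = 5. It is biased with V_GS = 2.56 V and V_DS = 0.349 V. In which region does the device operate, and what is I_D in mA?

Triode; I_D = 3.24 mA

k_n = μ_nC_ox · (W/L) = 4.77 mA/V².
V_ov = V_GS − V_TN = 2.56 − 0.441 = 2.12 V.
Since V_DS = 0.349 V < V_ov = 2.12 V, the device is in the triode region.
I_D = k_n [V_ov · V_DS − ½ V_DS²] = 4.77 × [2.12 × 0.349 − 0.5 × 0.349²] = 3.24 mA.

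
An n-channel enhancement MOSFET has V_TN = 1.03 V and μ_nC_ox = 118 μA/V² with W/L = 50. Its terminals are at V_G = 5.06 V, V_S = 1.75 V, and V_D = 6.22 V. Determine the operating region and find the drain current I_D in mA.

V_GS = V_G − V_S = 5.06 − 1.75 = 3.31 V; V_DS = V_D − V_S = 6.22 − 1.75 = 4.47 V.
k_n = μ_nC_ox · (W/L) = 5.9 mA/V².
V_ov = V_GS − V_TN = 3.31 − 1.03 = 2.28 V.
Since V_DS = 4.47 V ≥ V_ov = 2.28 V, the device is in saturation.
I_D = ½ k_n V_ov² = 0.5 × 5.9 × 2.28² = 15.3 mA.

Saturation; I_D = 15.3 mA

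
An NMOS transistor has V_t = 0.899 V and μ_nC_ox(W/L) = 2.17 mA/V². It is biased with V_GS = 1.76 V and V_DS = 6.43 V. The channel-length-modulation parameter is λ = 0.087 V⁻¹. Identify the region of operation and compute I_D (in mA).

Saturation; I_D = 1.25 mA

V_ov = V_GS − V_t = 1.76 − 0.899 = 0.861 V.
Since V_DS = 6.43 V ≥ V_ov = 0.861 V, the device is in saturation.
I_D = ½ k_n V_ov² (1 + λ V_DS) = 0.5 × 2.17 × 0.861² × (1 + 0.087 × 6.43) = 1.25 mA.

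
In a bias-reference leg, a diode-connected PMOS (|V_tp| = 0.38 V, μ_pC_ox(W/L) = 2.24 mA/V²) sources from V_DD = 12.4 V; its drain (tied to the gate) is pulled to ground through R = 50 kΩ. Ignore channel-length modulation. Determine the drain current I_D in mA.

With gate tied to drain, V_SG = V_SD ≥ V_SG − |V_tp|, so the device is in saturation.
KCL at the drain: ½ k_p (V_SG − |V_tp|)² = (V_DD − V_SG)/R.
Let x = V_SG − 0.38. Then 56 x² + x − 12.02 = 0, giving x = 0.454 V (positive root), so V_SG = 0.834 V.
I_D = (V_DD − V_SG)/R = (12.4 − 0.834) / 50 = 0.231 mA.

I_D = 0.231 mA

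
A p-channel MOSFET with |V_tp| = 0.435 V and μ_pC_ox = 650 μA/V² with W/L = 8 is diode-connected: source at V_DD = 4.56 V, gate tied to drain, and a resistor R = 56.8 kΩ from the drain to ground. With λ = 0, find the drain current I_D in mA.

With gate tied to drain, V_SG = V_SD ≥ V_SG − |V_tp|, so the device is in saturation.
k_p = μ_pC_ox · (W/L) = 5.2 mA/V².
KCL at the drain: ½ k_p (V_SG − |V_tp|)² = (V_DD − V_SG)/R.
Let x = V_SG − 0.435. Then 148 x² + x − 4.125 = 0, giving x = 0.164 V (positive root), so V_SG = 0.599 V.
I_D = (V_DD − V_SG)/R = (4.56 − 0.599) / 56.8 = 0.0697 mA.

I_D = 0.0697 mA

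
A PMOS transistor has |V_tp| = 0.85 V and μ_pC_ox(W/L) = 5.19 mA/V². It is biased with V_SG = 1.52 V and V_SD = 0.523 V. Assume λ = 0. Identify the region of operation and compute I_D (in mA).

Triode; I_D = 1.11 mA

V_ov = V_SG − |V_tp| = 1.52 − 0.85 = 0.67 V.
Since V_SD = 0.523 V < V_ov = 0.67 V, the device is in the triode region.
I_D = k_p [V_ov · V_SD − ½ V_SD²] = 5.19 × [0.67 × 0.523 − 0.5 × 0.523²] = 1.11 mA.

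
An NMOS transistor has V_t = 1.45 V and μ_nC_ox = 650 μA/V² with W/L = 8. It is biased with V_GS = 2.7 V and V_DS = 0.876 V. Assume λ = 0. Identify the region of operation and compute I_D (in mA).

k_n = μ_nC_ox · (W/L) = 5.2 mA/V².
V_ov = V_GS − V_t = 2.7 − 1.45 = 1.25 V.
Since V_DS = 0.876 V < V_ov = 1.25 V, the device is in the triode region.
I_D = k_n [V_ov · V_DS − ½ V_DS²] = 5.2 × [1.25 × 0.876 − 0.5 × 0.876²] = 3.7 mA.

Triode; I_D = 3.70 mA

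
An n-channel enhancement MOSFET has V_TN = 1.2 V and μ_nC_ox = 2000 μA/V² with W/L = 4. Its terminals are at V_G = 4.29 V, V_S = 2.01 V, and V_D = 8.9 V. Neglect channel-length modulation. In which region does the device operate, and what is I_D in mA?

V_GS = V_G − V_S = 4.29 − 2.01 = 2.28 V; V_DS = V_D − V_S = 8.9 − 2.01 = 6.89 V.
k_n = μ_nC_ox · (W/L) = 8 mA/V².
V_ov = V_GS − V_TN = 2.28 − 1.2 = 1.08 V.
Since V_DS = 6.89 V ≥ V_ov = 1.08 V, the device is in saturation.
I_D = ½ k_n V_ov² = 0.5 × 8 × 1.08² = 4.67 mA.

Saturation; I_D = 4.67 mA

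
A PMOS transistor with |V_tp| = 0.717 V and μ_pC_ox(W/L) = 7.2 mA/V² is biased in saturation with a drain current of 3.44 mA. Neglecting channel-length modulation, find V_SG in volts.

V_SG = 1.69 V

In saturation I_D = ½ k_p (V_SG − |V_tp|)², so V_SG − |V_tp| = √(2 I_D / k_p) = √(2 × 3.44 / 7.2) = 0.978 V.
V_SG = 0.717 + 0.978 = 1.69 V.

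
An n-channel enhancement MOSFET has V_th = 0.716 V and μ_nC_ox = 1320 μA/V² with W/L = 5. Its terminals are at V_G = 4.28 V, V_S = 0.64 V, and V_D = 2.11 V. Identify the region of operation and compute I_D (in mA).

Triode; I_D = 21.2 mA

V_GS = V_G − V_S = 4.28 − 0.64 = 3.64 V; V_DS = V_D − V_S = 2.11 − 0.64 = 1.47 V.
k_n = μ_nC_ox · (W/L) = 6.6 mA/V².
V_ov = V_GS − V_th = 3.64 − 0.716 = 2.92 V.
Since V_DS = 1.47 V < V_ov = 2.92 V, the device is in the triode region.
I_D = k_n [V_ov · V_DS − ½ V_DS²] = 6.6 × [2.92 × 1.47 − 0.5 × 1.47²] = 21.2 mA.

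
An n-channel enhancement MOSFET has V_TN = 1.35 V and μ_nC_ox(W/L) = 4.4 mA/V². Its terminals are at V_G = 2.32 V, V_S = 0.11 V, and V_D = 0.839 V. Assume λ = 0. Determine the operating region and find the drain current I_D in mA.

Triode; I_D = 1.59 mA

V_GS = V_G − V_S = 2.32 − 0.11 = 2.21 V; V_DS = V_D − V_S = 0.839 − 0.11 = 0.729 V.
V_ov = V_GS − V_TN = 2.21 − 1.35 = 0.86 V.
Since V_DS = 0.729 V < V_ov = 0.86 V, the device is in the triode region.
I_D = k_n [V_ov · V_DS − ½ V_DS²] = 4.4 × [0.86 × 0.729 − 0.5 × 0.729²] = 1.59 mA.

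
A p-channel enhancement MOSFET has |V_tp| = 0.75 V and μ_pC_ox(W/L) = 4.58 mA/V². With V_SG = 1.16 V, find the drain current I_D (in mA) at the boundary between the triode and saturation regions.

At the boundary V_SD = V_ov = V_SG − |V_tp| = 1.16 − 0.75 = 0.41 V.
I_D = ½ k_p V_ov² = 0.5 × 4.58 × 0.41² = 0.385 mA.

I_D = 0.385 mA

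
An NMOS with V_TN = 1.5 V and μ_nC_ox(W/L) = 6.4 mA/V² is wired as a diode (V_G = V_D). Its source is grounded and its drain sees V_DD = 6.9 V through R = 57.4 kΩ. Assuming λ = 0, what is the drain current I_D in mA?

With gate tied to drain, V_GS = V_DS ≥ V_GS − V_TN, so the device is in saturation.
KCL at the drain: ½ k_n (V_GS − V_TN)² = (V_DD − V_GS)/R.
Let x = V_GS − 1.5. Then 184 x² + x − 5.4 = 0, giving x = 0.169 V (positive root), so V_GS = 1.67 V.
I_D = (V_DD − V_GS)/R = (6.9 − 1.67) / 57.4 = 0.0911 mA.

I_D = 0.0911 mA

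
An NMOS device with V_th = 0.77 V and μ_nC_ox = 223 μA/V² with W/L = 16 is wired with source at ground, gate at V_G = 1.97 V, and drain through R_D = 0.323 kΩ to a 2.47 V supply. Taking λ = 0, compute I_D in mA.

I_D = 2.57 mA

V_GS = V_G = 1.97 V, so V_ov = 1.97 − 0.77 = 1.2 V.
k_n = μ_nC_ox · (W/L) = 3.568 mA/V².
Assume saturation: I_D = ½ k_n V_ov² = 0.5 × 3.568 × 1.2² = 2.57 mA, giving V_DS = V_DD − I_D R_D = 2.47 − 2.57 × 0.323 = 1.64 V.
V_DS = 1.64 V ≥ V_ov = 1.2 V, confirming saturation.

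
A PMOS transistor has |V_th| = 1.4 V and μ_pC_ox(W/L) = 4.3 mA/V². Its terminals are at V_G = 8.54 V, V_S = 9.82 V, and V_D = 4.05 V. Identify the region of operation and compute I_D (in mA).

V_SG = V_S − V_G = 9.82 − 8.54 = 1.28 V; V_SD = V_S − V_D = 9.82 − 4.05 = 5.77 V.
V_SG = 1.28 V < |V_th| = 1.4 V, so the transistor is in cutoff.

Cutoff; I_D = 0 mA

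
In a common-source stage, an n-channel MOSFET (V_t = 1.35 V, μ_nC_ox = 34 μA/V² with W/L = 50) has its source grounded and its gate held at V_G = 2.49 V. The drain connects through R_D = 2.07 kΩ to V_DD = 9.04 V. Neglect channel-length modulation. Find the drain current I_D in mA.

I_D = 1.10 mA

V_GS = V_G = 2.49 V, so V_ov = 2.49 − 1.35 = 1.14 V.
k_n = μ_nC_ox · (W/L) = 1.7 mA/V².
Assume saturation: I_D = ½ k_n V_ov² = 0.5 × 1.7 × 1.14² = 1.1 mA, giving V_DS = V_DD − I_D R_D = 9.04 − 1.1 × 2.07 = 6.75 V.
V_DS = 6.75 V ≥ V_ov = 1.14 V, confirming saturation.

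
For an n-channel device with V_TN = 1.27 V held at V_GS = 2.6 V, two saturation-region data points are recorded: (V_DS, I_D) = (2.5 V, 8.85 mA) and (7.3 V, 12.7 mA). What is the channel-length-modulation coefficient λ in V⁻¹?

With V_GS fixed, I_D ∝ (1 + λ V_DS) in saturation, so I_D2/I_D1 = (1 + λ V_DS2)/(1 + λ V_DS1).
12.7/8.85 = 1.435 = (1 + 7.3 λ)/(1 + 2.5 λ).
Solving: λ (I_D1 V_DS2 − I_D2 V_DS1) = I_D2 − I_D1, so λ = (12.7 − 8.85) / (8.85 × 7.3 − 12.7 × 2.5) = 3.85 / 32.9 = 0.117 V⁻¹.

λ = 0.117 V⁻¹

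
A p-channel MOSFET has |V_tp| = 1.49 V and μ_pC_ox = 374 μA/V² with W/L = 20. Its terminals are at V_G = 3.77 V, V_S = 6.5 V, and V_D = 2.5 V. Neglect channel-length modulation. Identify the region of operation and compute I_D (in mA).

Saturation; I_D = 5.75 mA

V_SG = V_S − V_G = 6.5 − 3.77 = 2.73 V; V_SD = V_S − V_D = 6.5 − 2.5 = 4 V.
k_p = μ_pC_ox · (W/L) = 7.48 mA/V².
V_ov = V_SG − |V_tp| = 2.73 − 1.49 = 1.24 V.
Since V_SD = 4 V ≥ V_ov = 1.24 V, the device is in saturation.
I_D = ½ k_p V_ov² = 0.5 × 7.48 × 1.24² = 5.75 mA.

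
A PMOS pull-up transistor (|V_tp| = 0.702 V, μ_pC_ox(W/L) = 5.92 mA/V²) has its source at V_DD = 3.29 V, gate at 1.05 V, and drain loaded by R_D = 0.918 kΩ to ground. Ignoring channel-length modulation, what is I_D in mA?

I_D = 3.15 mA

V_SG = V_DD − V_G = 3.29 − 1.05 = 2.24 V, so V_ov = 2.24 − 0.702 = 1.54 V.
Assume saturation: I_D = ½ k_p V_ov² = 0.5 × 5.92 × 1.54² = 7 mA, giving V_SD = V_DD − I_D R_D = 3.29 − 7 × 0.918 = -3.14 V.
But -3.14 V < V_ov = 1.54 V, so the device is actually in triode.
In triode I_D = k_p[V_ov V_SD − ½ V_SD²] and I_D = (V_DD − V_SD)/R_D. Equating: 2.72 V_SD² − 9.358 V_SD + 3.29 = 0, giving V_SD = 0.397 V (the root below V_ov).
I_D = (3.29 − 0.397) / 0.918 = 3.15 mA.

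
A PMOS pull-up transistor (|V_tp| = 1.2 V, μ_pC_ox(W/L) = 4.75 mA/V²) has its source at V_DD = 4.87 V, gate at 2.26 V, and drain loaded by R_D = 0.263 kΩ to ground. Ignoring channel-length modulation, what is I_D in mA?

I_D = 4.72 mA

V_SG = V_DD − V_G = 4.87 − 2.26 = 2.61 V, so V_ov = 2.61 − 1.2 = 1.41 V.
Assume saturation: I_D = ½ k_p V_ov² = 0.5 × 4.75 × 1.41² = 4.72 mA, giving V_SD = V_DD − I_D R_D = 4.87 − 4.72 × 0.263 = 3.63 V.
V_SD = 3.63 V ≥ V_ov = 1.41 V, confirming saturation.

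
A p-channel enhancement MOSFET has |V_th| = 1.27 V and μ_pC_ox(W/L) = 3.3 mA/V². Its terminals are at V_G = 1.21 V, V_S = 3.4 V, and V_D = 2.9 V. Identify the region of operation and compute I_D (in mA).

V_SG = V_S − V_G = 3.4 − 1.21 = 2.19 V; V_SD = V_S − V_D = 3.4 − 2.9 = 0.5 V.
V_ov = V_SG − |V_th| = 2.19 − 1.27 = 0.92 V.
Since V_SD = 0.5 V < V_ov = 0.92 V, the device is in the triode region.
I_D = k_p [V_ov · V_SD − ½ V_SD²] = 3.3 × [0.92 × 0.5 − 0.5 × 0.5²] = 1.11 mA.

Triode; I_D = 1.11 mA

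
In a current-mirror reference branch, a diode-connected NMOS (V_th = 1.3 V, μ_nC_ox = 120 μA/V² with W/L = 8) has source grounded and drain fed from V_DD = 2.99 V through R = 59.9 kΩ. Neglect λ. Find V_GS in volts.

With gate tied to drain, V_GS = V_DS ≥ V_GS − V_th, so the device is in saturation.
k_n = μ_nC_ox · (W/L) = 0.96 mA/V².
KCL at the drain: ½ k_n (V_GS − V_th)² = (V_DD − V_GS)/R.
Let x = V_GS − 1.3. Then 28.8 x² + x − 1.69 = 0, giving x = 0.226 V (positive root), so V_GS = 1.53 V.
I_D = (V_DD − V_GS)/R = (2.99 − 1.53) / 59.9 = 0.0244 mA.

V_GS = 1.53 V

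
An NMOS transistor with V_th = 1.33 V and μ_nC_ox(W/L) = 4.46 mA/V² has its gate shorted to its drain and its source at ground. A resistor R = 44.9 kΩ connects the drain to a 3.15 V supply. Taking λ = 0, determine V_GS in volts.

With gate tied to drain, V_GS = V_DS ≥ V_GS − V_th, so the device is in saturation.
KCL at the drain: ½ k_n (V_GS − V_th)² = (V_DD − V_GS)/R.
Let x = V_GS − 1.33. Then 100 x² + x − 1.82 = 0, giving x = 0.13 V (positive root), so V_GS = 1.46 V.
I_D = (V_DD − V_GS)/R = (3.15 − 1.46) / 44.9 = 0.0376 mA.

V_GS = 1.46 V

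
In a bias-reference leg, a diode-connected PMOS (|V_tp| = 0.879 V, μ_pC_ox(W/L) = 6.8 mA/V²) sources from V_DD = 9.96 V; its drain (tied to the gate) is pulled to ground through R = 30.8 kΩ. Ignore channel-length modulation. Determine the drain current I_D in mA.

I_D = 0.285 mA

With gate tied to drain, V_SG = V_SD ≥ V_SG − |V_tp|, so the device is in saturation.
KCL at the drain: ½ k_p (V_SG − |V_tp|)² = (V_DD − V_SG)/R.
Let x = V_SG − 0.879. Then 105 x² + x − 9.081 = 0, giving x = 0.29 V (positive root), so V_SG = 1.17 V.
I_D = (V_DD − V_SG)/R = (9.96 − 1.17) / 30.8 = 0.285 mA.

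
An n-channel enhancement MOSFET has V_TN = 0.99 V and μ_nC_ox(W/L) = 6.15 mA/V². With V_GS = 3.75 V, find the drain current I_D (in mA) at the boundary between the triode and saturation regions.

I_D = 23.4 mA

At the boundary V_DS = V_ov = V_GS − V_TN = 3.75 − 0.99 = 2.76 V.
I_D = ½ k_n V_ov² = 0.5 × 6.15 × 2.76² = 23.4 mA.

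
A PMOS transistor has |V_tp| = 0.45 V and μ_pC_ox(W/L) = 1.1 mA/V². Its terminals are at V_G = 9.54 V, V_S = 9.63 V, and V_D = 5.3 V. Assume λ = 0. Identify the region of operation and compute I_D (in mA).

Cutoff; I_D = 0 mA

V_SG = V_S − V_G = 9.63 − 9.54 = 0.09 V; V_SD = V_S − V_D = 9.63 − 5.3 = 4.33 V.
V_SG = 0.09 V < |V_tp| = 0.45 V, so the transistor is in cutoff.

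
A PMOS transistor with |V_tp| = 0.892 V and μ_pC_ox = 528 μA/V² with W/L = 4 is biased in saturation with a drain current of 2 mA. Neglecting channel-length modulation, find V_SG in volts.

V_SG = 2.27 V

k_p = μ_pC_ox · (W/L) = 2.112 mA/V².
In saturation I_D = ½ k_p (V_SG − |V_tp|)², so V_SG − |V_tp| = √(2 I_D / k_p) = √(2 × 2 / 2.112) = 1.38 V.
V_SG = 0.892 + 1.38 = 2.27 V.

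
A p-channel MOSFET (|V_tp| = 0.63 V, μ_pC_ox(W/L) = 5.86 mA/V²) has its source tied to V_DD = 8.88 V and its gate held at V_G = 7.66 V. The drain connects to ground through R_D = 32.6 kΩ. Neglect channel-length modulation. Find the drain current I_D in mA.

I_D = 0.270 mA

V_SG = V_DD − V_G = 8.88 − 7.66 = 1.22 V, so V_ov = 1.22 − 0.63 = 0.59 V.
Assume saturation: I_D = ½ k_p V_ov² = 0.5 × 5.86 × 0.59² = 1.02 mA, giving V_SD = V_DD − I_D R_D = 8.88 − 1.02 × 32.6 = -24.4 V.
But -24.4 V < V_ov = 0.59 V, so the device is actually in triode.
In triode I_D = k_p[V_ov V_SD − ½ V_SD²] and I_D = (V_DD − V_SD)/R_D. Equating: 95.5 V_SD² − 113.7 V_SD + 8.88 = 0, giving V_SD = 0.084 V (the root below V_ov).
I_D = (8.88 − 0.084) / 32.6 = 0.27 mA.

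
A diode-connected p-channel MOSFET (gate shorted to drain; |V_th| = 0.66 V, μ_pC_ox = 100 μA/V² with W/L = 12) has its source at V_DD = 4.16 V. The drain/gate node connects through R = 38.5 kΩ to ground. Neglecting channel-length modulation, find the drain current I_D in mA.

With gate tied to drain, V_SG = V_SD ≥ V_SG − |V_th|, so the device is in saturation.
k_p = μ_pC_ox · (W/L) = 1.2 mA/V².
KCL at the drain: ½ k_p (V_SG − |V_th|)² = (V_DD − V_SG)/R.
Let x = V_SG − 0.66. Then 23.1 x² + x − 3.5 = 0, giving x = 0.368 V (positive root), so V_SG = 1.03 V.
I_D = (V_DD − V_SG)/R = (4.16 − 1.03) / 38.5 = 0.0813 mA.

I_D = 0.0813 mA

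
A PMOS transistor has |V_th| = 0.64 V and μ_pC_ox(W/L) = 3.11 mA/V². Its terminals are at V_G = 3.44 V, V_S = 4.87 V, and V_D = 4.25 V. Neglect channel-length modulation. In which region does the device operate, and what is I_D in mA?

Triode; I_D = 0.926 mA

V_SG = V_S − V_G = 4.87 − 3.44 = 1.43 V; V_SD = V_S − V_D = 4.87 − 4.25 = 0.62 V.
V_ov = V_SG − |V_th| = 1.43 − 0.64 = 0.79 V.
Since V_SD = 0.62 V < V_ov = 0.79 V, the device is in the triode region.
I_D = k_p [V_ov · V_SD − ½ V_SD²] = 3.11 × [0.79 × 0.62 − 0.5 × 0.62²] = 0.926 mA.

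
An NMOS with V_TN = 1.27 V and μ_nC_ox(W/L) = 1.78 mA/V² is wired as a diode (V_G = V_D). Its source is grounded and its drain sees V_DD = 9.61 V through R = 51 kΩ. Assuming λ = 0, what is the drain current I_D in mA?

I_D = 0.155 mA

With gate tied to drain, V_GS = V_DS ≥ V_GS − V_TN, so the device is in saturation.
KCL at the drain: ½ k_n (V_GS − V_TN)² = (V_DD − V_GS)/R.
Let x = V_GS − 1.27. Then 45.4 x² + x − 8.34 = 0, giving x = 0.418 V (positive root), so V_GS = 1.69 V.
I_D = (V_DD − V_GS)/R = (9.61 − 1.69) / 51 = 0.155 mA.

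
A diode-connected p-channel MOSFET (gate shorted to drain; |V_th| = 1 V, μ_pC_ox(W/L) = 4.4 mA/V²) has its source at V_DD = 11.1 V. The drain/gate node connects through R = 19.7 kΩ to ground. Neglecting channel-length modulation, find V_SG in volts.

V_SG = 1.47 V

With gate tied to drain, V_SG = V_SD ≥ V_SG − |V_th|, so the device is in saturation.
KCL at the drain: ½ k_p (V_SG − |V_th|)² = (V_DD − V_SG)/R.
Let x = V_SG − 1. Then 43.3 x² + x − 10.1 = 0, giving x = 0.471 V (positive root), so V_SG = 1.47 V.
I_D = (V_DD − V_SG)/R = (11.1 − 1.47) / 19.7 = 0.489 mA.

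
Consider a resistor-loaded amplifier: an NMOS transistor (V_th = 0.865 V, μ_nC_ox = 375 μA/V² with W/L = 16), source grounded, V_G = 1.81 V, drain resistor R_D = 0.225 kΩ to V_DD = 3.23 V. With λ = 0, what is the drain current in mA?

V_GS = V_G = 1.81 V, so V_ov = 1.81 − 0.865 = 0.945 V.
k_n = μ_nC_ox · (W/L) = 6 mA/V².
Assume saturation: I_D = ½ k_n V_ov² = 0.5 × 6 × 0.945² = 2.68 mA, giving V_DS = V_DD − I_D R_D = 3.23 − 2.68 × 0.225 = 2.63 V.
V_DS = 2.63 V ≥ V_ov = 0.945 V, confirming saturation.

I_D = 2.68 mA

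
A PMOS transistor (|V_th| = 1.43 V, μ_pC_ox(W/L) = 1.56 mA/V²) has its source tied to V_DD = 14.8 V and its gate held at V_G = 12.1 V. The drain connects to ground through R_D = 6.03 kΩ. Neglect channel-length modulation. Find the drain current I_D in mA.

I_D = 1.26 mA

V_SG = V_DD − V_G = 14.8 − 12.1 = 2.7 V, so V_ov = 2.7 − 1.43 = 1.27 V.
Assume saturation: I_D = ½ k_p V_ov² = 0.5 × 1.56 × 1.27² = 1.26 mA, giving V_SD = V_DD − I_D R_D = 14.8 − 1.26 × 6.03 = 7.21 V.
V_SD = 7.21 V ≥ V_ov = 1.27 V, confirming saturation.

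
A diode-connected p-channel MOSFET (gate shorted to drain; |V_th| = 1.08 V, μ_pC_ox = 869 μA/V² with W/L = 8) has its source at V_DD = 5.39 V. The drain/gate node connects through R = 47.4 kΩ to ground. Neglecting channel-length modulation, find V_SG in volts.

V_SG = 1.24 V

With gate tied to drain, V_SG = V_SD ≥ V_SG − |V_th|, so the device is in saturation.
k_p = μ_pC_ox · (W/L) = 6.952 mA/V².
KCL at the drain: ½ k_p (V_SG − |V_th|)² = (V_DD − V_SG)/R.
Let x = V_SG − 1.08. Then 165 x² + x − 4.31 = 0, giving x = 0.159 V (positive root), so V_SG = 1.24 V.
I_D = (V_DD − V_SG)/R = (5.39 − 1.24) / 47.4 = 0.0876 mA.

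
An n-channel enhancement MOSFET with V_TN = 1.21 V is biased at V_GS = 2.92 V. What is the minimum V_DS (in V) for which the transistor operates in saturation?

The boundary between triode and saturation is V_DS = V_GS − V_TN = V_ov.
V_ov = 2.92 − 1.21 = 1.71 V.

V_DS,sat = 1.71 V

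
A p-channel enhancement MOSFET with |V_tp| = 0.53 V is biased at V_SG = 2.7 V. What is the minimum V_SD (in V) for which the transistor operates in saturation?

The boundary between triode and saturation is V_SD = V_SG − |V_tp| = V_ov.
V_ov = 2.7 − 0.53 = 2.17 V.

V_SD,sat = 2.17 V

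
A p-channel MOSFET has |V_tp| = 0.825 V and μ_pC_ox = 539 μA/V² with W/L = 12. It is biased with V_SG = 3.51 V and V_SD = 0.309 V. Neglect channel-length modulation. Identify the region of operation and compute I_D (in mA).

Triode; I_D = 5.06 mA

k_p = μ_pC_ox · (W/L) = 6.468 mA/V².
V_ov = V_SG − |V_tp| = 3.51 − 0.825 = 2.68 V.
Since V_SD = 0.309 V < V_ov = 2.68 V, the device is in the triode region.
I_D = k_p [V_ov · V_SD − ½ V_SD²] = 6.468 × [2.68 × 0.309 − 0.5 × 0.309²] = 5.06 mA.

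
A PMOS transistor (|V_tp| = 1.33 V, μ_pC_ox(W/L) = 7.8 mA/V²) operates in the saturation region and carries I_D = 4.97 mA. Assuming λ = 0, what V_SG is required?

V_SG = 2.46 V

In saturation I_D = ½ k_p (V_SG − |V_tp|)², so V_SG − |V_tp| = √(2 I_D / k_p) = √(2 × 4.97 / 7.8) = 1.13 V.
V_SG = 1.33 + 1.13 = 2.46 V.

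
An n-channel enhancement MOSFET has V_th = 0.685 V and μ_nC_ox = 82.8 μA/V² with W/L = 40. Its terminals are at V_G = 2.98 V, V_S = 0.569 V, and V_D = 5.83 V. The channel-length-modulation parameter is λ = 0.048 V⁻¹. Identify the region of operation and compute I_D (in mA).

V_GS = V_G − V_S = 2.98 − 0.569 = 2.41 V; V_DS = V_D − V_S = 5.83 − 0.569 = 5.26 V.
k_n = μ_nC_ox · (W/L) = 3.312 mA/V².
V_ov = V_GS − V_th = 2.41 − 0.685 = 1.73 V.
Since V_DS = 5.26 V ≥ V_ov = 1.73 V, the device is in saturation.
I_D = ½ k_n V_ov² (1 + λ V_DS) = 0.5 × 3.312 × 1.73² × (1 + 0.048 × 5.26) = 6.18 mA.

Saturation; I_D = 6.18 mA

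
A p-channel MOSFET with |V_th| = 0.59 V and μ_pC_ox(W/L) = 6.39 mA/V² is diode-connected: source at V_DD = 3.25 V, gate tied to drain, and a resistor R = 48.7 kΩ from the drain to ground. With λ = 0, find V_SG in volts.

With gate tied to drain, V_SG = V_SD ≥ V_SG − |V_th|, so the device is in saturation.
KCL at the drain: ½ k_p (V_SG − |V_th|)² = (V_DD − V_SG)/R.
Let x = V_SG − 0.59. Then 156 x² + x − 2.66 = 0, giving x = 0.128 V (positive root), so V_SG = 0.718 V.
I_D = (V_DD − V_SG)/R = (3.25 − 0.718) / 48.7 = 0.052 mA.

V_SG = 0.718 V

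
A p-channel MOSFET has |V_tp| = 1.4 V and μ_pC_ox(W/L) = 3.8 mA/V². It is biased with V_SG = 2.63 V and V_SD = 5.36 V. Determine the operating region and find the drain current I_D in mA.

Saturation; I_D = 2.87 mA

V_ov = V_SG − |V_tp| = 2.63 − 1.4 = 1.23 V.
Since V_SD = 5.36 V ≥ V_ov = 1.23 V, the device is in saturation.
I_D = ½ k_p V_ov² = 0.5 × 3.8 × 1.23² = 2.87 mA.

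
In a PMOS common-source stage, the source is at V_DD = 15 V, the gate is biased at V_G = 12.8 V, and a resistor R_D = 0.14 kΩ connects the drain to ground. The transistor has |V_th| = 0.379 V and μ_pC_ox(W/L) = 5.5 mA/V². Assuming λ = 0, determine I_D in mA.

V_SG = V_DD − V_G = 15 − 12.8 = 2.2 V, so V_ov = 2.2 − 0.379 = 1.82 V.
Assume saturation: I_D = ½ k_p V_ov² = 0.5 × 5.5 × 1.82² = 9.12 mA, giving V_SD = V_DD − I_D R_D = 15 − 9.12 × 0.14 = 13.7 V.
V_SD = 13.7 V ≥ V_ov = 1.82 V, confirming saturation.

I_D = 9.12 mA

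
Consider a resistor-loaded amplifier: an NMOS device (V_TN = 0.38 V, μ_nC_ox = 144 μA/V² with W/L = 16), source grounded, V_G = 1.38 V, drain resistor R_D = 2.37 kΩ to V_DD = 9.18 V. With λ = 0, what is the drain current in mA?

V_GS = V_G = 1.38 V, so V_ov = 1.38 − 0.38 = 1 V.
k_n = μ_nC_ox · (W/L) = 2.304 mA/V².
Assume saturation: I_D = ½ k_n V_ov² = 0.5 × 2.304 × 1² = 1.15 mA, giving V_DS = V_DD − I_D R_D = 9.18 − 1.15 × 2.37 = 6.45 V.
V_DS = 6.45 V ≥ V_ov = 1 V, confirming saturation.

I_D = 1.15 mA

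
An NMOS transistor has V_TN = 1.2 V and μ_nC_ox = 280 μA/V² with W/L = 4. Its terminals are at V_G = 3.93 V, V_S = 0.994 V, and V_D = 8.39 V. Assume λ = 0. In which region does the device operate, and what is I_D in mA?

Saturation; I_D = 1.69 mA

V_GS = V_G − V_S = 3.93 − 0.994 = 2.94 V; V_DS = V_D − V_S = 8.39 − 0.994 = 7.4 V.
k_n = μ_nC_ox · (W/L) = 1.12 mA/V².
V_ov = V_GS − V_TN = 2.94 − 1.2 = 1.74 V.
Since V_DS = 7.4 V ≥ V_ov = 1.74 V, the device is in saturation.
I_D = ½ k_n V_ov² = 0.5 × 1.12 × 1.74² = 1.69 mA.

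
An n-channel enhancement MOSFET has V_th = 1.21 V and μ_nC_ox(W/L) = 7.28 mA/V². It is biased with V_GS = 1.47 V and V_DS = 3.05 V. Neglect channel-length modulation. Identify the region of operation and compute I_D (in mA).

Saturation; I_D = 0.246 mA

V_ov = V_GS − V_th = 1.47 − 1.21 = 0.26 V.
Since V_DS = 3.05 V ≥ V_ov = 0.26 V, the device is in saturation.
I_D = ½ k_n V_ov² = 0.5 × 7.28 × 0.26² = 0.246 mA.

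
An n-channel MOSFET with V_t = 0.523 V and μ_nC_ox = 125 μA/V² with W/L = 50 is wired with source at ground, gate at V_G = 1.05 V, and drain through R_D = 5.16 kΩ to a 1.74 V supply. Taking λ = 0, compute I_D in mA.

V_GS = V_G = 1.05 V, so V_ov = 1.05 − 0.523 = 0.527 V.
k_n = μ_nC_ox · (W/L) = 6.25 mA/V².
Assume saturation: I_D = ½ k_n V_ov² = 0.5 × 6.25 × 0.527² = 0.868 mA, giving V_DS = V_DD − I_D R_D = 1.74 − 0.868 × 5.16 = -2.74 V.
But -2.74 V < V_ov = 0.527 V, so the device is actually in triode.
In triode I_D = k_n[V_ov V_DS − ½ V_DS²] and I_D = (V_DD − V_DS)/R_D. Equating: 16.1 V_DS² − 18 V_DS + 1.74 = 0, giving V_DS = 0.107 V (the root below V_ov).
I_D = (1.74 − 0.107) / 5.16 = 0.316 mA.

I_D = 0.316 mA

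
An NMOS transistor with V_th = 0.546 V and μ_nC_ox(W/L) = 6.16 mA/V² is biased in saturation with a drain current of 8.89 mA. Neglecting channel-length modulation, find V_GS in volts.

In saturation I_D = ½ k_n (V_GS − V_th)², so V_GS − V_th = √(2 I_D / k_n) = √(2 × 8.89 / 6.16) = 1.7 V.
V_GS = 0.546 + 1.7 = 2.24 V.

V_GS = 2.24 V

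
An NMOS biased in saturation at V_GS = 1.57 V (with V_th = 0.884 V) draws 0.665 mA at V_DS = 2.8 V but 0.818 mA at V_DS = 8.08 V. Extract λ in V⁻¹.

λ = 0.0496 V⁻¹

With V_GS fixed, I_D ∝ (1 + λ V_DS) in saturation, so I_D2/I_D1 = (1 + λ V_DS2)/(1 + λ V_DS1).
0.818/0.665 = 1.23 = (1 + 8.08 λ)/(1 + 2.8 λ).
Solving: λ (I_D1 V_DS2 − I_D2 V_DS1) = I_D2 − I_D1, so λ = (0.818 − 0.665) / (0.665 × 8.08 − 0.818 × 2.8) = 0.153 / 3.08 = 0.0496 V⁻¹.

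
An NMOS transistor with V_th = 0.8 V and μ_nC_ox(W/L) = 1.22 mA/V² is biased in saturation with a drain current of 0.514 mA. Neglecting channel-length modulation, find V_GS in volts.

V_GS = 1.72 V

In saturation I_D = ½ k_n (V_GS − V_th)², so V_GS − V_th = √(2 I_D / k_n) = √(2 × 0.514 / 1.22) = 0.918 V.
V_GS = 0.8 + 0.918 = 1.72 V.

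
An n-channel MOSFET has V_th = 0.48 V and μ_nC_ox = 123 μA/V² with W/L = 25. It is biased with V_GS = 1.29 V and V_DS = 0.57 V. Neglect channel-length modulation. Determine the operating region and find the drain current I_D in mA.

k_n = μ_nC_ox · (W/L) = 3.075 mA/V².
V_ov = V_GS − V_th = 1.29 − 0.48 = 0.81 V.
Since V_DS = 0.57 V < V_ov = 0.81 V, the device is in the triode region.
I_D = k_n [V_ov · V_DS − ½ V_DS²] = 3.075 × [0.81 × 0.57 − 0.5 × 0.57²] = 0.92 mA.

Triode; I_D = 0.920 mA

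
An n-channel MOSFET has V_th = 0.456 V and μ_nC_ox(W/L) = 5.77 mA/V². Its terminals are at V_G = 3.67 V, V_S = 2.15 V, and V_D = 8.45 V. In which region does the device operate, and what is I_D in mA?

Saturation; I_D = 3.27 mA

V_GS = V_G − V_S = 3.67 − 2.15 = 1.52 V; V_DS = V_D − V_S = 8.45 − 2.15 = 6.3 V.
V_ov = V_GS − V_th = 1.52 − 0.456 = 1.06 V.
Since V_DS = 6.3 V ≥ V_ov = 1.06 V, the device is in saturation.
I_D = ½ k_n V_ov² = 0.5 × 5.77 × 1.06² = 3.27 mA.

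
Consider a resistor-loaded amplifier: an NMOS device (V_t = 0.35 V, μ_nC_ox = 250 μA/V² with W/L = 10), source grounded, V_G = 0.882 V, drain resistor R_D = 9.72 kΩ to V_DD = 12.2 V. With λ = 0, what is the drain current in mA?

V_GS = V_G = 0.882 V, so V_ov = 0.882 − 0.35 = 0.532 V.
k_n = μ_nC_ox · (W/L) = 2.5 mA/V².
Assume saturation: I_D = ½ k_n V_ov² = 0.5 × 2.5 × 0.532² = 0.354 mA, giving V_DS = V_DD − I_D R_D = 12.2 − 0.354 × 9.72 = 8.76 V.
V_DS = 8.76 V ≥ V_ov = 0.532 V, confirming saturation.

I_D = 0.354 mA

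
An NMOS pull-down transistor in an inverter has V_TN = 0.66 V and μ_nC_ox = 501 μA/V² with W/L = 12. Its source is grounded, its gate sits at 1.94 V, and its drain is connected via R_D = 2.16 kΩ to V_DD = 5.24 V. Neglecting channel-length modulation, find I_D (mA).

I_D = 2.27 mA

V_GS = V_G = 1.94 V, so V_ov = 1.94 − 0.66 = 1.28 V.
k_n = μ_nC_ox · (W/L) = 6.012 mA/V².
Assume saturation: I_D = ½ k_n V_ov² = 0.5 × 6.012 × 1.28² = 4.93 mA, giving V_DS = V_DD − I_D R_D = 5.24 − 4.93 × 2.16 = -5.4 V.
But -5.4 V < V_ov = 1.28 V, so the device is actually in triode.
In triode I_D = k_n[V_ov V_DS − ½ V_DS²] and I_D = (V_DD − V_DS)/R_D. Equating: 6.49 V_DS² − 17.62 V_DS + 5.24 = 0, giving V_DS = 0.34 V (the root below V_ov).
I_D = (5.24 − 0.34) / 2.16 = 2.27 mA.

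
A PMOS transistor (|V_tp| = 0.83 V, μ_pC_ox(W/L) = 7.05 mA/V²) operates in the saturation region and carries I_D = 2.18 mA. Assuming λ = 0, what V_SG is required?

In saturation I_D = ½ k_p (V_SG − |V_tp|)², so V_SG − |V_tp| = √(2 I_D / k_p) = √(2 × 2.18 / 7.05) = 0.786 V.
V_SG = 0.83 + 0.786 = 1.62 V.

V_SG = 1.62 V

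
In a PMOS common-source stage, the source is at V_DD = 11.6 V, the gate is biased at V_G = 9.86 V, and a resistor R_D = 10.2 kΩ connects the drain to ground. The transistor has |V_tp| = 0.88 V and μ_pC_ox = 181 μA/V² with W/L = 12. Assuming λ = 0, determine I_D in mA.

I_D = 0.803 mA

V_SG = V_DD − V_G = 11.6 − 9.86 = 1.74 V, so V_ov = 1.74 − 0.88 = 0.86 V.
k_p = μ_pC_ox · (W/L) = 2.172 mA/V².
Assume saturation: I_D = ½ k_p V_ov² = 0.5 × 2.172 × 0.86² = 0.803 mA, giving V_SD = V_DD − I_D R_D = 11.6 − 0.803 × 10.2 = 3.41 V.
V_SD = 3.41 V ≥ V_ov = 0.86 V, confirming saturation.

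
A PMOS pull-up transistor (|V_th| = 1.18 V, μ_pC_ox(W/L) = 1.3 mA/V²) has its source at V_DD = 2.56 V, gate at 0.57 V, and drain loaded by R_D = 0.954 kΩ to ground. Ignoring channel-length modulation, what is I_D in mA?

I_D = 0.426 mA

V_SG = V_DD − V_G = 2.56 − 0.57 = 1.99 V, so V_ov = 1.99 − 1.18 = 0.81 V.
Assume saturation: I_D = ½ k_p V_ov² = 0.5 × 1.3 × 0.81² = 0.426 mA, giving V_SD = V_DD − I_D R_D = 2.56 − 0.426 × 0.954 = 2.15 V.
V_SD = 2.15 V ≥ V_ov = 0.81 V, confirming saturation.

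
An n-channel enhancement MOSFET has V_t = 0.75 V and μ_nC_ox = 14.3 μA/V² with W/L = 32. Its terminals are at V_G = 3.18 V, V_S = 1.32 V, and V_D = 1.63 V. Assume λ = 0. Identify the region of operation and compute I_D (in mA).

Triode; I_D = 0.135 mA

V_GS = V_G − V_S = 3.18 − 1.32 = 1.86 V; V_DS = V_D − V_S = 1.63 − 1.32 = 0.31 V.
k_n = μ_nC_ox · (W/L) = 0.4576 mA/V².
V_ov = V_GS − V_t = 1.86 − 0.75 = 1.11 V.
Since V_DS = 0.31 V < V_ov = 1.11 V, the device is in the triode region.
I_D = k_n [V_ov · V_DS − ½ V_DS²] = 0.4576 × [1.11 × 0.31 − 0.5 × 0.31²] = 0.135 mA.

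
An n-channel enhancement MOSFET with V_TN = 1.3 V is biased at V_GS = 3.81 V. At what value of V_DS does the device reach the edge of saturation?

The boundary between triode and saturation is V_DS = V_GS − V_TN = V_ov.
V_ov = 3.81 − 1.3 = 2.51 V.

V_DS,sat = 2.51 V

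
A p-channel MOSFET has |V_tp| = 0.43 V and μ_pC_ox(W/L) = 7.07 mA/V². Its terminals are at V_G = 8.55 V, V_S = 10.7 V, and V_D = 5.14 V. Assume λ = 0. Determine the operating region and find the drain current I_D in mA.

Saturation; I_D = 10.5 mA

V_SG = V_S − V_G = 10.7 − 8.55 = 2.15 V; V_SD = V_S − V_D = 10.7 − 5.14 = 5.56 V.
V_ov = V_SG − |V_tp| = 2.15 − 0.43 = 1.72 V.
Since V_SD = 5.56 V ≥ V_ov = 1.72 V, the device is in saturation.
I_D = ½ k_p V_ov² = 0.5 × 7.07 × 1.72² = 10.5 mA.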